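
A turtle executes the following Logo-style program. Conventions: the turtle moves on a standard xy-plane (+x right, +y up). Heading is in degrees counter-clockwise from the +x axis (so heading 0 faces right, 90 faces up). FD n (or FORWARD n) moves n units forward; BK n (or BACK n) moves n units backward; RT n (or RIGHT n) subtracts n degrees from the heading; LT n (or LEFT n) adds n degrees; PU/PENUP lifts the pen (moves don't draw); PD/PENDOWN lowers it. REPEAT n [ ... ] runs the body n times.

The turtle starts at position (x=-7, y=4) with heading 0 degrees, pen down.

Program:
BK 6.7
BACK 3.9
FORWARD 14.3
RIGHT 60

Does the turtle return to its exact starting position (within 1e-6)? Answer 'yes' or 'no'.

Answer: no

Derivation:
Executing turtle program step by step:
Start: pos=(-7,4), heading=0, pen down
BK 6.7: (-7,4) -> (-13.7,4) [heading=0, draw]
BK 3.9: (-13.7,4) -> (-17.6,4) [heading=0, draw]
FD 14.3: (-17.6,4) -> (-3.3,4) [heading=0, draw]
RT 60: heading 0 -> 300
Final: pos=(-3.3,4), heading=300, 3 segment(s) drawn

Start position: (-7, 4)
Final position: (-3.3, 4)
Distance = 3.7; >= 1e-6 -> NOT closed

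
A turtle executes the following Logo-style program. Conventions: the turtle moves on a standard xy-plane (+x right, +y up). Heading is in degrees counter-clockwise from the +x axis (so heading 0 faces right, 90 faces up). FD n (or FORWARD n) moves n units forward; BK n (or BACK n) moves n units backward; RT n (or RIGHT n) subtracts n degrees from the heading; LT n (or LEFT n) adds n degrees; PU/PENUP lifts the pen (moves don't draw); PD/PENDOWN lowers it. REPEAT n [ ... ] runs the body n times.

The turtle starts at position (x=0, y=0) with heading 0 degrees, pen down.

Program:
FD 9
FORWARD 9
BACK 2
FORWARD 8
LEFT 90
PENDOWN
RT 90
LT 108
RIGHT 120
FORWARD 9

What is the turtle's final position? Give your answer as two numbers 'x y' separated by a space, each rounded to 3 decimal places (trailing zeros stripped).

Answer: 32.803 -1.871

Derivation:
Executing turtle program step by step:
Start: pos=(0,0), heading=0, pen down
FD 9: (0,0) -> (9,0) [heading=0, draw]
FD 9: (9,0) -> (18,0) [heading=0, draw]
BK 2: (18,0) -> (16,0) [heading=0, draw]
FD 8: (16,0) -> (24,0) [heading=0, draw]
LT 90: heading 0 -> 90
PD: pen down
RT 90: heading 90 -> 0
LT 108: heading 0 -> 108
RT 120: heading 108 -> 348
FD 9: (24,0) -> (32.803,-1.871) [heading=348, draw]
Final: pos=(32.803,-1.871), heading=348, 5 segment(s) drawn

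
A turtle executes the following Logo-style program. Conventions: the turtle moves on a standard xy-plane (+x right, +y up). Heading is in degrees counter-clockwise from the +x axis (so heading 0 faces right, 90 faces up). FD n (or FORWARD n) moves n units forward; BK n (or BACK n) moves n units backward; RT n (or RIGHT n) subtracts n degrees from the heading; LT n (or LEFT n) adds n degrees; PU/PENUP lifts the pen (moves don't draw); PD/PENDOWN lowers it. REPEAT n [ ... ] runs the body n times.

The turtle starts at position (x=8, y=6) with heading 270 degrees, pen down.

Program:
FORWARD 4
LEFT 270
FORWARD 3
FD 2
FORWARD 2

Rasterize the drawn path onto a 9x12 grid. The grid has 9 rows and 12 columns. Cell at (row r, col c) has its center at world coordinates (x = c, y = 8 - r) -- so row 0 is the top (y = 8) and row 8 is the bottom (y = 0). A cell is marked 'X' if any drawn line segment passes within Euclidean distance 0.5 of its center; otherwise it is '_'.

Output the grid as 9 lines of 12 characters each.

Segment 0: (8,6) -> (8,2)
Segment 1: (8,2) -> (5,2)
Segment 2: (5,2) -> (3,2)
Segment 3: (3,2) -> (1,2)

Answer: ____________
____________
________X___
________X___
________X___
________X___
_XXXXXXXX___
____________
____________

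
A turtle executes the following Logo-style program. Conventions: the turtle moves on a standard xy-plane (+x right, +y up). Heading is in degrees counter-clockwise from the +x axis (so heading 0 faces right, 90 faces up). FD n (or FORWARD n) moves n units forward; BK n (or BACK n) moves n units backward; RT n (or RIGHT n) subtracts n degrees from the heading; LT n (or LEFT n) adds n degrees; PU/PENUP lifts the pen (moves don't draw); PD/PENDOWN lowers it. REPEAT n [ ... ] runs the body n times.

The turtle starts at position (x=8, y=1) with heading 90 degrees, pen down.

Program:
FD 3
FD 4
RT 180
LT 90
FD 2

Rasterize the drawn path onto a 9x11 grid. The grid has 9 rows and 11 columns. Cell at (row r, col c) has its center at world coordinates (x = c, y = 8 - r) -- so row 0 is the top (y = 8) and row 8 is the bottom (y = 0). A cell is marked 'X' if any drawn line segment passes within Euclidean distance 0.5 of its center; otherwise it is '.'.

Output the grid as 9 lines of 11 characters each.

Answer: ........XXX
........X..
........X..
........X..
........X..
........X..
........X..
........X..
...........

Derivation:
Segment 0: (8,1) -> (8,4)
Segment 1: (8,4) -> (8,8)
Segment 2: (8,8) -> (10,8)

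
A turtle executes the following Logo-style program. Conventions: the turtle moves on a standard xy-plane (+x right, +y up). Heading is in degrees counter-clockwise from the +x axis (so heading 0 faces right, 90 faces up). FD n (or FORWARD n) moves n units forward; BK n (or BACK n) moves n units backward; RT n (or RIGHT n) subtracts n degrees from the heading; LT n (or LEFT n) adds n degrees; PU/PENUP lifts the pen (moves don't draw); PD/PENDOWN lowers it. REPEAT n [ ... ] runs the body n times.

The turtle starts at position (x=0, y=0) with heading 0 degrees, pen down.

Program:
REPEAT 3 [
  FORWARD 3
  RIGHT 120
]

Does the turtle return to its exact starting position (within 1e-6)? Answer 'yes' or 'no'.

Answer: yes

Derivation:
Executing turtle program step by step:
Start: pos=(0,0), heading=0, pen down
REPEAT 3 [
  -- iteration 1/3 --
  FD 3: (0,0) -> (3,0) [heading=0, draw]
  RT 120: heading 0 -> 240
  -- iteration 2/3 --
  FD 3: (3,0) -> (1.5,-2.598) [heading=240, draw]
  RT 120: heading 240 -> 120
  -- iteration 3/3 --
  FD 3: (1.5,-2.598) -> (0,0) [heading=120, draw]
  RT 120: heading 120 -> 0
]
Final: pos=(0,0), heading=0, 3 segment(s) drawn

Start position: (0, 0)
Final position: (0, 0)
Distance = 0; < 1e-6 -> CLOSED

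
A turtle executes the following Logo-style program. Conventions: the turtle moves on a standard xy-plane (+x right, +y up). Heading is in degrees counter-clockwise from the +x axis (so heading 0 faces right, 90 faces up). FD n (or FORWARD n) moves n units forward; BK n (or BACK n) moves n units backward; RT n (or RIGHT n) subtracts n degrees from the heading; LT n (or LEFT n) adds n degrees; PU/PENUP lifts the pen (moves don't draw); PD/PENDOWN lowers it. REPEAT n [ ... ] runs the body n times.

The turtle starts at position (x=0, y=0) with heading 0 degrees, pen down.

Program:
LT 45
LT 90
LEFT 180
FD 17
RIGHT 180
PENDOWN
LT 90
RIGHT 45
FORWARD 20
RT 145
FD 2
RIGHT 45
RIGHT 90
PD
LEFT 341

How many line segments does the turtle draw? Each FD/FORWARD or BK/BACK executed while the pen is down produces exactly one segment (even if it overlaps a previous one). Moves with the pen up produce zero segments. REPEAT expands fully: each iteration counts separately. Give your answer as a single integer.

Executing turtle program step by step:
Start: pos=(0,0), heading=0, pen down
LT 45: heading 0 -> 45
LT 90: heading 45 -> 135
LT 180: heading 135 -> 315
FD 17: (0,0) -> (12.021,-12.021) [heading=315, draw]
RT 180: heading 315 -> 135
PD: pen down
LT 90: heading 135 -> 225
RT 45: heading 225 -> 180
FD 20: (12.021,-12.021) -> (-7.979,-12.021) [heading=180, draw]
RT 145: heading 180 -> 35
FD 2: (-7.979,-12.021) -> (-6.341,-10.874) [heading=35, draw]
RT 45: heading 35 -> 350
RT 90: heading 350 -> 260
PD: pen down
LT 341: heading 260 -> 241
Final: pos=(-6.341,-10.874), heading=241, 3 segment(s) drawn
Segments drawn: 3

Answer: 3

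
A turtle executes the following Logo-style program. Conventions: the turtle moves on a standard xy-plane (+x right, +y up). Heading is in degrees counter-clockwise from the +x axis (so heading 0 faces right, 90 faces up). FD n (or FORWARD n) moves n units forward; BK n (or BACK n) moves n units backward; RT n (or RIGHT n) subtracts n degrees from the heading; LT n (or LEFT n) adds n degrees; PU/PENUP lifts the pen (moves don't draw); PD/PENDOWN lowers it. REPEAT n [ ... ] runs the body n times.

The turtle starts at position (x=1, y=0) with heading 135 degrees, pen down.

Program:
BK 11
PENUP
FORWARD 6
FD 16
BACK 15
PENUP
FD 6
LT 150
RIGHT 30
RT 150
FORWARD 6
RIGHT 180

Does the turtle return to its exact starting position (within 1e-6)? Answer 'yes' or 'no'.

Executing turtle program step by step:
Start: pos=(1,0), heading=135, pen down
BK 11: (1,0) -> (8.778,-7.778) [heading=135, draw]
PU: pen up
FD 6: (8.778,-7.778) -> (4.536,-3.536) [heading=135, move]
FD 16: (4.536,-3.536) -> (-6.778,7.778) [heading=135, move]
BK 15: (-6.778,7.778) -> (3.828,-2.828) [heading=135, move]
PU: pen up
FD 6: (3.828,-2.828) -> (-0.414,1.414) [heading=135, move]
LT 150: heading 135 -> 285
RT 30: heading 285 -> 255
RT 150: heading 255 -> 105
FD 6: (-0.414,1.414) -> (-1.967,7.21) [heading=105, move]
RT 180: heading 105 -> 285
Final: pos=(-1.967,7.21), heading=285, 1 segment(s) drawn

Start position: (1, 0)
Final position: (-1.967, 7.21)
Distance = 7.796; >= 1e-6 -> NOT closed

Answer: no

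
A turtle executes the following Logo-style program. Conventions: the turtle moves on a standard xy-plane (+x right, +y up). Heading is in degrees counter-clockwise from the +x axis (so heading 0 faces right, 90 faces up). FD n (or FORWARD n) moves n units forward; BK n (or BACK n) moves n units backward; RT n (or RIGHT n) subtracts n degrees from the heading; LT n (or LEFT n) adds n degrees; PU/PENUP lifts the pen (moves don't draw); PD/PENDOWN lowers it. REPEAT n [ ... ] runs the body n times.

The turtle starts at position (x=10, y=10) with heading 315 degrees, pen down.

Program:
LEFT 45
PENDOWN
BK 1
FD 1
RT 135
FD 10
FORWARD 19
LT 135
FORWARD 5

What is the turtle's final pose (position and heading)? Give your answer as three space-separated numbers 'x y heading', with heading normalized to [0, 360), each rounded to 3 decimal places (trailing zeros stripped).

Executing turtle program step by step:
Start: pos=(10,10), heading=315, pen down
LT 45: heading 315 -> 0
PD: pen down
BK 1: (10,10) -> (9,10) [heading=0, draw]
FD 1: (9,10) -> (10,10) [heading=0, draw]
RT 135: heading 0 -> 225
FD 10: (10,10) -> (2.929,2.929) [heading=225, draw]
FD 19: (2.929,2.929) -> (-10.506,-10.506) [heading=225, draw]
LT 135: heading 225 -> 0
FD 5: (-10.506,-10.506) -> (-5.506,-10.506) [heading=0, draw]
Final: pos=(-5.506,-10.506), heading=0, 5 segment(s) drawn

Answer: -5.506 -10.506 0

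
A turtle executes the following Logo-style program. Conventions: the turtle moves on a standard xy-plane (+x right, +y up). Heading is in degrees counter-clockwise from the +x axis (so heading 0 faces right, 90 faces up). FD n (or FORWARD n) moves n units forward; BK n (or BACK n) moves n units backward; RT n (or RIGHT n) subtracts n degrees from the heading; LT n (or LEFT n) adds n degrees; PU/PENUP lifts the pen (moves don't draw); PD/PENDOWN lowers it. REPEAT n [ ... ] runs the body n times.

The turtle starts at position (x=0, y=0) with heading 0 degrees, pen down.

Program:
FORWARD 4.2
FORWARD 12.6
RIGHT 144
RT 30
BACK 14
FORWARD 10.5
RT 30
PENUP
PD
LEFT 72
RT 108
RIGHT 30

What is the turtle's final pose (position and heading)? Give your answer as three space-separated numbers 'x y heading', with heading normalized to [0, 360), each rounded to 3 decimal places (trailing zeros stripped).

Answer: 20.281 0.366 90

Derivation:
Executing turtle program step by step:
Start: pos=(0,0), heading=0, pen down
FD 4.2: (0,0) -> (4.2,0) [heading=0, draw]
FD 12.6: (4.2,0) -> (16.8,0) [heading=0, draw]
RT 144: heading 0 -> 216
RT 30: heading 216 -> 186
BK 14: (16.8,0) -> (30.723,1.463) [heading=186, draw]
FD 10.5: (30.723,1.463) -> (20.281,0.366) [heading=186, draw]
RT 30: heading 186 -> 156
PU: pen up
PD: pen down
LT 72: heading 156 -> 228
RT 108: heading 228 -> 120
RT 30: heading 120 -> 90
Final: pos=(20.281,0.366), heading=90, 4 segment(s) drawn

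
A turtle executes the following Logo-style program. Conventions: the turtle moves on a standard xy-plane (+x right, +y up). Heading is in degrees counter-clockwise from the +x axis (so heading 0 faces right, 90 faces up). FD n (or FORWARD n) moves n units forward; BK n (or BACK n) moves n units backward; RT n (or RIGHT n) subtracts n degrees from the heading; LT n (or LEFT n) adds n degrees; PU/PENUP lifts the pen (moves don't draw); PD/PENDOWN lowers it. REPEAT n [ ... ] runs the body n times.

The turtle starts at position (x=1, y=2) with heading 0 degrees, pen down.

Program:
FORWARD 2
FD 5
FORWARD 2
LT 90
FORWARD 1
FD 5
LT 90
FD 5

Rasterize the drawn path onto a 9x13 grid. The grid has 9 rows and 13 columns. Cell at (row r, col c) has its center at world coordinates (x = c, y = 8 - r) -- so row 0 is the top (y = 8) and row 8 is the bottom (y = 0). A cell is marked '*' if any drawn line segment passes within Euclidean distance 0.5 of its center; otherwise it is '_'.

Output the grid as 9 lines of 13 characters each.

Segment 0: (1,2) -> (3,2)
Segment 1: (3,2) -> (8,2)
Segment 2: (8,2) -> (10,2)
Segment 3: (10,2) -> (10,3)
Segment 4: (10,3) -> (10,8)
Segment 5: (10,8) -> (5,8)

Answer: _____******__
__________*__
__________*__
__________*__
__________*__
__________*__
_**********__
_____________
_____________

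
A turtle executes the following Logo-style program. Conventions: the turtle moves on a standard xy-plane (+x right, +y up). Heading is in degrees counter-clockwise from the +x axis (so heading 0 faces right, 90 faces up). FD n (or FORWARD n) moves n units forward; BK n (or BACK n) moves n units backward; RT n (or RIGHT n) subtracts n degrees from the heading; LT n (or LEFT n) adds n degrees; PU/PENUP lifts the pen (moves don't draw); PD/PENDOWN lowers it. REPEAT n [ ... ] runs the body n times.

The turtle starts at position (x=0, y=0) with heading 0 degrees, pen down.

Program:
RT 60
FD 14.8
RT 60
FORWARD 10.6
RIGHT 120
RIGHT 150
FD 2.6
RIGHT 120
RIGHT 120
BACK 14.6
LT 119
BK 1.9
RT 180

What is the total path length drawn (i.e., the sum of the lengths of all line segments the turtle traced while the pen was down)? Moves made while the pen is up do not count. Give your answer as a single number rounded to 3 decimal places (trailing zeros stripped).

Answer: 44.5

Derivation:
Executing turtle program step by step:
Start: pos=(0,0), heading=0, pen down
RT 60: heading 0 -> 300
FD 14.8: (0,0) -> (7.4,-12.817) [heading=300, draw]
RT 60: heading 300 -> 240
FD 10.6: (7.4,-12.817) -> (2.1,-21.997) [heading=240, draw]
RT 120: heading 240 -> 120
RT 150: heading 120 -> 330
FD 2.6: (2.1,-21.997) -> (4.352,-23.297) [heading=330, draw]
RT 120: heading 330 -> 210
RT 120: heading 210 -> 90
BK 14.6: (4.352,-23.297) -> (4.352,-37.897) [heading=90, draw]
LT 119: heading 90 -> 209
BK 1.9: (4.352,-37.897) -> (6.013,-36.976) [heading=209, draw]
RT 180: heading 209 -> 29
Final: pos=(6.013,-36.976), heading=29, 5 segment(s) drawn

Segment lengths:
  seg 1: (0,0) -> (7.4,-12.817), length = 14.8
  seg 2: (7.4,-12.817) -> (2.1,-21.997), length = 10.6
  seg 3: (2.1,-21.997) -> (4.352,-23.297), length = 2.6
  seg 4: (4.352,-23.297) -> (4.352,-37.897), length = 14.6
  seg 5: (4.352,-37.897) -> (6.013,-36.976), length = 1.9
Total = 44.5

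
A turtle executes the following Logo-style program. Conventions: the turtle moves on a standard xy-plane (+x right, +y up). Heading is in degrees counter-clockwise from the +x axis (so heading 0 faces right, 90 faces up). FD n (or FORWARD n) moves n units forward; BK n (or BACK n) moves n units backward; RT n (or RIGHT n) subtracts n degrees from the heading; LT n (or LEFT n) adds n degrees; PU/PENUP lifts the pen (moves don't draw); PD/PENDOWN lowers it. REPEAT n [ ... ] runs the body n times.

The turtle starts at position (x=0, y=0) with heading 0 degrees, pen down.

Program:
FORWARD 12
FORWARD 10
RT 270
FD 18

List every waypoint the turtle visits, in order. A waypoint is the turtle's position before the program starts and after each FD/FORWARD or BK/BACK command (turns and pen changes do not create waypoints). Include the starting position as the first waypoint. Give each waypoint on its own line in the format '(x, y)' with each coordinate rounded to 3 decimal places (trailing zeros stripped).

Executing turtle program step by step:
Start: pos=(0,0), heading=0, pen down
FD 12: (0,0) -> (12,0) [heading=0, draw]
FD 10: (12,0) -> (22,0) [heading=0, draw]
RT 270: heading 0 -> 90
FD 18: (22,0) -> (22,18) [heading=90, draw]
Final: pos=(22,18), heading=90, 3 segment(s) drawn
Waypoints (4 total):
(0, 0)
(12, 0)
(22, 0)
(22, 18)

Answer: (0, 0)
(12, 0)
(22, 0)
(22, 18)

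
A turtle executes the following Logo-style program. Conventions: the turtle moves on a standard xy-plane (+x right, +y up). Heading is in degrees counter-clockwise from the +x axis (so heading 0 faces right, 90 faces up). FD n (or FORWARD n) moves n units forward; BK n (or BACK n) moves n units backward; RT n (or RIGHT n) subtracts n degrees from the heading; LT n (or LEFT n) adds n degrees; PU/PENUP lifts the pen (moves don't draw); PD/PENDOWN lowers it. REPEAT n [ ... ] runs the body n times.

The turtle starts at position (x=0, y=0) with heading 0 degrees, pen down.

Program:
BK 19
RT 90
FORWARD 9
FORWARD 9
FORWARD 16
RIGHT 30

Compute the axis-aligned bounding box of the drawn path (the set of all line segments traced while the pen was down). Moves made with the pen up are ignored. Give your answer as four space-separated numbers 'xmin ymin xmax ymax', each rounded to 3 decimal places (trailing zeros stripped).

Executing turtle program step by step:
Start: pos=(0,0), heading=0, pen down
BK 19: (0,0) -> (-19,0) [heading=0, draw]
RT 90: heading 0 -> 270
FD 9: (-19,0) -> (-19,-9) [heading=270, draw]
FD 9: (-19,-9) -> (-19,-18) [heading=270, draw]
FD 16: (-19,-18) -> (-19,-34) [heading=270, draw]
RT 30: heading 270 -> 240
Final: pos=(-19,-34), heading=240, 4 segment(s) drawn

Segment endpoints: x in {-19, 0}, y in {-34, -18, -9, 0}
xmin=-19, ymin=-34, xmax=0, ymax=0

Answer: -19 -34 0 0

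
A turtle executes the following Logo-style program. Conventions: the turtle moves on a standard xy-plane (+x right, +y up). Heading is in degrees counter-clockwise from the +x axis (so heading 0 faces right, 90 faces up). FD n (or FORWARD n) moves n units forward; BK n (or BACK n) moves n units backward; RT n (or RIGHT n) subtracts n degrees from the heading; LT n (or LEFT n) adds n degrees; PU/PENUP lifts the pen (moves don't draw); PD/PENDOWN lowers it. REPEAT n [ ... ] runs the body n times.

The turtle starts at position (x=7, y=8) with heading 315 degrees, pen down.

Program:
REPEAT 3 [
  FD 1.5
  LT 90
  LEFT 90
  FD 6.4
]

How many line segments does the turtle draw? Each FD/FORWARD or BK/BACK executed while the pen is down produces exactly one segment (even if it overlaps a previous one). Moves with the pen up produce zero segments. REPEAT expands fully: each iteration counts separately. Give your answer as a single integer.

Answer: 6

Derivation:
Executing turtle program step by step:
Start: pos=(7,8), heading=315, pen down
REPEAT 3 [
  -- iteration 1/3 --
  FD 1.5: (7,8) -> (8.061,6.939) [heading=315, draw]
  LT 90: heading 315 -> 45
  LT 90: heading 45 -> 135
  FD 6.4: (8.061,6.939) -> (3.535,11.465) [heading=135, draw]
  -- iteration 2/3 --
  FD 1.5: (3.535,11.465) -> (2.475,12.525) [heading=135, draw]
  LT 90: heading 135 -> 225
  LT 90: heading 225 -> 315
  FD 6.4: (2.475,12.525) -> (7,8) [heading=315, draw]
  -- iteration 3/3 --
  FD 1.5: (7,8) -> (8.061,6.939) [heading=315, draw]
  LT 90: heading 315 -> 45
  LT 90: heading 45 -> 135
  FD 6.4: (8.061,6.939) -> (3.535,11.465) [heading=135, draw]
]
Final: pos=(3.535,11.465), heading=135, 6 segment(s) drawn
Segments drawn: 6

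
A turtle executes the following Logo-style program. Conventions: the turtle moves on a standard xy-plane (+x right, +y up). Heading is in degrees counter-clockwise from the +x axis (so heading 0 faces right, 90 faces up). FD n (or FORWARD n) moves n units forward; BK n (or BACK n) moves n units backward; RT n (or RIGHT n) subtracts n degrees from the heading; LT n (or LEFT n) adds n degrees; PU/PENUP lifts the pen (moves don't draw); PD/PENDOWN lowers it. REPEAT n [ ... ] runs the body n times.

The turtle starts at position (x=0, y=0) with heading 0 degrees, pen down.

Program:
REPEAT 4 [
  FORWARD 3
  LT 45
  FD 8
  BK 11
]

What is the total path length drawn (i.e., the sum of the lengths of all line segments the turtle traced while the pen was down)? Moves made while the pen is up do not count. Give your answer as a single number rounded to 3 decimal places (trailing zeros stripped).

Executing turtle program step by step:
Start: pos=(0,0), heading=0, pen down
REPEAT 4 [
  -- iteration 1/4 --
  FD 3: (0,0) -> (3,0) [heading=0, draw]
  LT 45: heading 0 -> 45
  FD 8: (3,0) -> (8.657,5.657) [heading=45, draw]
  BK 11: (8.657,5.657) -> (0.879,-2.121) [heading=45, draw]
  -- iteration 2/4 --
  FD 3: (0.879,-2.121) -> (3,0) [heading=45, draw]
  LT 45: heading 45 -> 90
  FD 8: (3,0) -> (3,8) [heading=90, draw]
  BK 11: (3,8) -> (3,-3) [heading=90, draw]
  -- iteration 3/4 --
  FD 3: (3,-3) -> (3,0) [heading=90, draw]
  LT 45: heading 90 -> 135
  FD 8: (3,0) -> (-2.657,5.657) [heading=135, draw]
  BK 11: (-2.657,5.657) -> (5.121,-2.121) [heading=135, draw]
  -- iteration 4/4 --
  FD 3: (5.121,-2.121) -> (3,0) [heading=135, draw]
  LT 45: heading 135 -> 180
  FD 8: (3,0) -> (-5,0) [heading=180, draw]
  BK 11: (-5,0) -> (6,0) [heading=180, draw]
]
Final: pos=(6,0), heading=180, 12 segment(s) drawn

Segment lengths:
  seg 1: (0,0) -> (3,0), length = 3
  seg 2: (3,0) -> (8.657,5.657), length = 8
  seg 3: (8.657,5.657) -> (0.879,-2.121), length = 11
  seg 4: (0.879,-2.121) -> (3,0), length = 3
  seg 5: (3,0) -> (3,8), length = 8
  seg 6: (3,8) -> (3,-3), length = 11
  seg 7: (3,-3) -> (3,0), length = 3
  seg 8: (3,0) -> (-2.657,5.657), length = 8
  seg 9: (-2.657,5.657) -> (5.121,-2.121), length = 11
  seg 10: (5.121,-2.121) -> (3,0), length = 3
  seg 11: (3,0) -> (-5,0), length = 8
  seg 12: (-5,0) -> (6,0), length = 11
Total = 88

Answer: 88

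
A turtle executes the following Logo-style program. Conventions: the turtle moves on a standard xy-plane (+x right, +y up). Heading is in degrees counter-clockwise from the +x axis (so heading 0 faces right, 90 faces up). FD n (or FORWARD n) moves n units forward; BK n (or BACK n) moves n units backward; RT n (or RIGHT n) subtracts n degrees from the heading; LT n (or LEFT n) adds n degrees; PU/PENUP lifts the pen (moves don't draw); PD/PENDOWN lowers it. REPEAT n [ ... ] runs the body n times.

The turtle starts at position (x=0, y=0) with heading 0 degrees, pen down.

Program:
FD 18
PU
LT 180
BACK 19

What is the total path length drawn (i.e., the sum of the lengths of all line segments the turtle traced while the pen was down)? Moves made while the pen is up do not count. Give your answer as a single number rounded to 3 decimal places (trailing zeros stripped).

Executing turtle program step by step:
Start: pos=(0,0), heading=0, pen down
FD 18: (0,0) -> (18,0) [heading=0, draw]
PU: pen up
LT 180: heading 0 -> 180
BK 19: (18,0) -> (37,0) [heading=180, move]
Final: pos=(37,0), heading=180, 1 segment(s) drawn

Segment lengths:
  seg 1: (0,0) -> (18,0), length = 18
Total = 18

Answer: 18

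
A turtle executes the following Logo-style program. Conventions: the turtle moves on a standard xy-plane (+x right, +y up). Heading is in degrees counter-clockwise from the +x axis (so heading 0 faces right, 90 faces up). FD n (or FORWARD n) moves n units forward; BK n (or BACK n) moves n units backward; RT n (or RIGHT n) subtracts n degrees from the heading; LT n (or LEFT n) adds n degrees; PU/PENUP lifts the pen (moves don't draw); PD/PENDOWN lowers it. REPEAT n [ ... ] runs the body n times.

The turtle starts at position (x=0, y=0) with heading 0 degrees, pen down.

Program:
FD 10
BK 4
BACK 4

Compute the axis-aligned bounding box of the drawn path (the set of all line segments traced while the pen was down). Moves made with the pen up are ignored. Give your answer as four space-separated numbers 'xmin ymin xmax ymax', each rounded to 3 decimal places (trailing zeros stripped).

Answer: 0 0 10 0

Derivation:
Executing turtle program step by step:
Start: pos=(0,0), heading=0, pen down
FD 10: (0,0) -> (10,0) [heading=0, draw]
BK 4: (10,0) -> (6,0) [heading=0, draw]
BK 4: (6,0) -> (2,0) [heading=0, draw]
Final: pos=(2,0), heading=0, 3 segment(s) drawn

Segment endpoints: x in {0, 2, 6, 10}, y in {0}
xmin=0, ymin=0, xmax=10, ymax=0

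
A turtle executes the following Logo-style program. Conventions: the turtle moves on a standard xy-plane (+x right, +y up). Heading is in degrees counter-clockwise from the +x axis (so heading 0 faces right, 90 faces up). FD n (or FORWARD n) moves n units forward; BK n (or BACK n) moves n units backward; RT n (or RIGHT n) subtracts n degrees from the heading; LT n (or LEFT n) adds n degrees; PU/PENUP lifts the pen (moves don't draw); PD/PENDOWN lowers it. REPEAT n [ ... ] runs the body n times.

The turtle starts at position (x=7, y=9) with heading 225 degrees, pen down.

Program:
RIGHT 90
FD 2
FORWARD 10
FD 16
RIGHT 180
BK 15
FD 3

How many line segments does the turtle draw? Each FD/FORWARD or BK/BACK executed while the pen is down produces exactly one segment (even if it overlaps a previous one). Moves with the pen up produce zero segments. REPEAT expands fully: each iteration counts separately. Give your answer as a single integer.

Executing turtle program step by step:
Start: pos=(7,9), heading=225, pen down
RT 90: heading 225 -> 135
FD 2: (7,9) -> (5.586,10.414) [heading=135, draw]
FD 10: (5.586,10.414) -> (-1.485,17.485) [heading=135, draw]
FD 16: (-1.485,17.485) -> (-12.799,28.799) [heading=135, draw]
RT 180: heading 135 -> 315
BK 15: (-12.799,28.799) -> (-23.406,39.406) [heading=315, draw]
FD 3: (-23.406,39.406) -> (-21.284,37.284) [heading=315, draw]
Final: pos=(-21.284,37.284), heading=315, 5 segment(s) drawn
Segments drawn: 5

Answer: 5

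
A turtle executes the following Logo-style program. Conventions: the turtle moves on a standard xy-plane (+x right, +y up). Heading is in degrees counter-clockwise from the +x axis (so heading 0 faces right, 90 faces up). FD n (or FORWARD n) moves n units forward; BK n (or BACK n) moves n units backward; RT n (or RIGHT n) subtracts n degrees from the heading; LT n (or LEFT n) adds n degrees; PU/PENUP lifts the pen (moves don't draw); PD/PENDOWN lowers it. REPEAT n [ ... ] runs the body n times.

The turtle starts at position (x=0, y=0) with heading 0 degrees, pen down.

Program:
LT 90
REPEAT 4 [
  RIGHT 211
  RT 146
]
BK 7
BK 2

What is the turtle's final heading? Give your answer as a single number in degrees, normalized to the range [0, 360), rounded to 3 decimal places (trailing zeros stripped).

Executing turtle program step by step:
Start: pos=(0,0), heading=0, pen down
LT 90: heading 0 -> 90
REPEAT 4 [
  -- iteration 1/4 --
  RT 211: heading 90 -> 239
  RT 146: heading 239 -> 93
  -- iteration 2/4 --
  RT 211: heading 93 -> 242
  RT 146: heading 242 -> 96
  -- iteration 3/4 --
  RT 211: heading 96 -> 245
  RT 146: heading 245 -> 99
  -- iteration 4/4 --
  RT 211: heading 99 -> 248
  RT 146: heading 248 -> 102
]
BK 7: (0,0) -> (1.455,-6.847) [heading=102, draw]
BK 2: (1.455,-6.847) -> (1.871,-8.803) [heading=102, draw]
Final: pos=(1.871,-8.803), heading=102, 2 segment(s) drawn

Answer: 102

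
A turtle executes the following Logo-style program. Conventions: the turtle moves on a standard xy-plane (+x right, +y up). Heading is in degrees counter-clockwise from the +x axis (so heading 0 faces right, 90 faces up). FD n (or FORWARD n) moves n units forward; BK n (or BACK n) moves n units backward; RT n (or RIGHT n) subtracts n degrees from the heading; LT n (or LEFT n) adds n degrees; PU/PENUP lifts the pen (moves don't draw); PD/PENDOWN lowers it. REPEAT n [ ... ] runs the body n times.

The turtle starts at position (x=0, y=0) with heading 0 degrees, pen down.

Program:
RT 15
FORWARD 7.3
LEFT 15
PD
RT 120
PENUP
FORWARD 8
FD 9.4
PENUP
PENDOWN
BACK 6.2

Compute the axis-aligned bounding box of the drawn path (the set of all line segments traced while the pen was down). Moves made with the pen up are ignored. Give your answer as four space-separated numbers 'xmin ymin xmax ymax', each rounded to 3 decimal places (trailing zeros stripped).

Answer: -1.649 -16.958 7.051 0

Derivation:
Executing turtle program step by step:
Start: pos=(0,0), heading=0, pen down
RT 15: heading 0 -> 345
FD 7.3: (0,0) -> (7.051,-1.889) [heading=345, draw]
LT 15: heading 345 -> 0
PD: pen down
RT 120: heading 0 -> 240
PU: pen up
FD 8: (7.051,-1.889) -> (3.051,-8.818) [heading=240, move]
FD 9.4: (3.051,-8.818) -> (-1.649,-16.958) [heading=240, move]
PU: pen up
PD: pen down
BK 6.2: (-1.649,-16.958) -> (1.451,-11.589) [heading=240, draw]
Final: pos=(1.451,-11.589), heading=240, 2 segment(s) drawn

Segment endpoints: x in {-1.649, 0, 1.451, 7.051}, y in {-16.958, -11.589, -1.889, 0}
xmin=-1.649, ymin=-16.958, xmax=7.051, ymax=0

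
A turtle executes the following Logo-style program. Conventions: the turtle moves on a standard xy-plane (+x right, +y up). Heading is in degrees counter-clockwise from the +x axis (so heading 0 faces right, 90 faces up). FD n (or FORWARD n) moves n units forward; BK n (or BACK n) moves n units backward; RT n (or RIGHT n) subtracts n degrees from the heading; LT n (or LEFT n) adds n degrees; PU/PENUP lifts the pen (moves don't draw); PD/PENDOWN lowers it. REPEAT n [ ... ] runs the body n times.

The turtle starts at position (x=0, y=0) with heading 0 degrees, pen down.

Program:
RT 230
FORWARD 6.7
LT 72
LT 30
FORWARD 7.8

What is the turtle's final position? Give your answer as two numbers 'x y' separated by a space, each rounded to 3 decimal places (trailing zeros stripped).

Executing turtle program step by step:
Start: pos=(0,0), heading=0, pen down
RT 230: heading 0 -> 130
FD 6.7: (0,0) -> (-4.307,5.132) [heading=130, draw]
LT 72: heading 130 -> 202
LT 30: heading 202 -> 232
FD 7.8: (-4.307,5.132) -> (-9.109,-1.014) [heading=232, draw]
Final: pos=(-9.109,-1.014), heading=232, 2 segment(s) drawn

Answer: -9.109 -1.014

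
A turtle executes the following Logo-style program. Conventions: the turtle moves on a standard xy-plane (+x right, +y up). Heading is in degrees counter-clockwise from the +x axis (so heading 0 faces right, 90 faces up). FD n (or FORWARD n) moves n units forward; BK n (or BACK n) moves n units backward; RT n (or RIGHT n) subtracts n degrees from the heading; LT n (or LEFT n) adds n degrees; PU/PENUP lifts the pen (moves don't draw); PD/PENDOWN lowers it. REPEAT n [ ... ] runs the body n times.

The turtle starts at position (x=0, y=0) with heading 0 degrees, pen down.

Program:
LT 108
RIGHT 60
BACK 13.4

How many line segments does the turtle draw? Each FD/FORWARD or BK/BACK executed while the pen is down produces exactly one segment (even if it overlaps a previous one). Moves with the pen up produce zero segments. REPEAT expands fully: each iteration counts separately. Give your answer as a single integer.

Answer: 1

Derivation:
Executing turtle program step by step:
Start: pos=(0,0), heading=0, pen down
LT 108: heading 0 -> 108
RT 60: heading 108 -> 48
BK 13.4: (0,0) -> (-8.966,-9.958) [heading=48, draw]
Final: pos=(-8.966,-9.958), heading=48, 1 segment(s) drawn
Segments drawn: 1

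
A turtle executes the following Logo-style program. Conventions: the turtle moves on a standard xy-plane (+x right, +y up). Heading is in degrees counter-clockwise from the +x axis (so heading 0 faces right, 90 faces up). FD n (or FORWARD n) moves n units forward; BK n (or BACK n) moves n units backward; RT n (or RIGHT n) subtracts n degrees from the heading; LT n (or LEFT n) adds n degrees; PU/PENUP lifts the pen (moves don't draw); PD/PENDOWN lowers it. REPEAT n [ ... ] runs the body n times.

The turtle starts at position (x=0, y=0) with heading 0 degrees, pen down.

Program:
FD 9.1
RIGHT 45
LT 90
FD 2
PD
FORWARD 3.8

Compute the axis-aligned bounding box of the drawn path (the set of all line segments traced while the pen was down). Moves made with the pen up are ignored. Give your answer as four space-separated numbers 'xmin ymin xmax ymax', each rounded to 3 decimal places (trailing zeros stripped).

Answer: 0 0 13.201 4.101

Derivation:
Executing turtle program step by step:
Start: pos=(0,0), heading=0, pen down
FD 9.1: (0,0) -> (9.1,0) [heading=0, draw]
RT 45: heading 0 -> 315
LT 90: heading 315 -> 45
FD 2: (9.1,0) -> (10.514,1.414) [heading=45, draw]
PD: pen down
FD 3.8: (10.514,1.414) -> (13.201,4.101) [heading=45, draw]
Final: pos=(13.201,4.101), heading=45, 3 segment(s) drawn

Segment endpoints: x in {0, 9.1, 10.514, 13.201}, y in {0, 1.414, 4.101}
xmin=0, ymin=0, xmax=13.201, ymax=4.101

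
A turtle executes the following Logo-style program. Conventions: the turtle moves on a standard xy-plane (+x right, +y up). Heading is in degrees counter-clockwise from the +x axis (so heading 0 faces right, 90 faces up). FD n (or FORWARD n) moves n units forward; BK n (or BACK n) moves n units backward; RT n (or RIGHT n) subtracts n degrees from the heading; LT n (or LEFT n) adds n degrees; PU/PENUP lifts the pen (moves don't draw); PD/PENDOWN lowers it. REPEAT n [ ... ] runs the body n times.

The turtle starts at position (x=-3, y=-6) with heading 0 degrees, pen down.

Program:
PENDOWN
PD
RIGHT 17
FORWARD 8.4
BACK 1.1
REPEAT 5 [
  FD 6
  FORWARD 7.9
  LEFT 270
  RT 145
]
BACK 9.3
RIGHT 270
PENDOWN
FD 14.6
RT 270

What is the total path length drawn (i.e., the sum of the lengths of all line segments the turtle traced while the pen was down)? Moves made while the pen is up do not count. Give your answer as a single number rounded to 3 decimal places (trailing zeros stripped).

Executing turtle program step by step:
Start: pos=(-3,-6), heading=0, pen down
PD: pen down
PD: pen down
RT 17: heading 0 -> 343
FD 8.4: (-3,-6) -> (5.033,-8.456) [heading=343, draw]
BK 1.1: (5.033,-8.456) -> (3.981,-8.134) [heading=343, draw]
REPEAT 5 [
  -- iteration 1/5 --
  FD 6: (3.981,-8.134) -> (9.719,-9.889) [heading=343, draw]
  FD 7.9: (9.719,-9.889) -> (17.274,-12.198) [heading=343, draw]
  LT 270: heading 343 -> 253
  RT 145: heading 253 -> 108
  -- iteration 2/5 --
  FD 6: (17.274,-12.198) -> (15.42,-6.492) [heading=108, draw]
  FD 7.9: (15.42,-6.492) -> (12.978,1.021) [heading=108, draw]
  LT 270: heading 108 -> 18
  RT 145: heading 18 -> 233
  -- iteration 3/5 --
  FD 6: (12.978,1.021) -> (9.367,-3.77) [heading=233, draw]
  FD 7.9: (9.367,-3.77) -> (4.613,-10.08) [heading=233, draw]
  LT 270: heading 233 -> 143
  RT 145: heading 143 -> 358
  -- iteration 4/5 --
  FD 6: (4.613,-10.08) -> (10.609,-10.289) [heading=358, draw]
  FD 7.9: (10.609,-10.289) -> (18.505,-10.565) [heading=358, draw]
  LT 270: heading 358 -> 268
  RT 145: heading 268 -> 123
  -- iteration 5/5 --
  FD 6: (18.505,-10.565) -> (15.237,-5.533) [heading=123, draw]
  FD 7.9: (15.237,-5.533) -> (10.934,1.093) [heading=123, draw]
  LT 270: heading 123 -> 33
  RT 145: heading 33 -> 248
]
BK 9.3: (10.934,1.093) -> (14.418,9.716) [heading=248, draw]
RT 270: heading 248 -> 338
PD: pen down
FD 14.6: (14.418,9.716) -> (27.955,4.246) [heading=338, draw]
RT 270: heading 338 -> 68
Final: pos=(27.955,4.246), heading=68, 14 segment(s) drawn

Segment lengths:
  seg 1: (-3,-6) -> (5.033,-8.456), length = 8.4
  seg 2: (5.033,-8.456) -> (3.981,-8.134), length = 1.1
  seg 3: (3.981,-8.134) -> (9.719,-9.889), length = 6
  seg 4: (9.719,-9.889) -> (17.274,-12.198), length = 7.9
  seg 5: (17.274,-12.198) -> (15.42,-6.492), length = 6
  seg 6: (15.42,-6.492) -> (12.978,1.021), length = 7.9
  seg 7: (12.978,1.021) -> (9.367,-3.77), length = 6
  seg 8: (9.367,-3.77) -> (4.613,-10.08), length = 7.9
  seg 9: (4.613,-10.08) -> (10.609,-10.289), length = 6
  seg 10: (10.609,-10.289) -> (18.505,-10.565), length = 7.9
  seg 11: (18.505,-10.565) -> (15.237,-5.533), length = 6
  seg 12: (15.237,-5.533) -> (10.934,1.093), length = 7.9
  seg 13: (10.934,1.093) -> (14.418,9.716), length = 9.3
  seg 14: (14.418,9.716) -> (27.955,4.246), length = 14.6
Total = 102.9

Answer: 102.9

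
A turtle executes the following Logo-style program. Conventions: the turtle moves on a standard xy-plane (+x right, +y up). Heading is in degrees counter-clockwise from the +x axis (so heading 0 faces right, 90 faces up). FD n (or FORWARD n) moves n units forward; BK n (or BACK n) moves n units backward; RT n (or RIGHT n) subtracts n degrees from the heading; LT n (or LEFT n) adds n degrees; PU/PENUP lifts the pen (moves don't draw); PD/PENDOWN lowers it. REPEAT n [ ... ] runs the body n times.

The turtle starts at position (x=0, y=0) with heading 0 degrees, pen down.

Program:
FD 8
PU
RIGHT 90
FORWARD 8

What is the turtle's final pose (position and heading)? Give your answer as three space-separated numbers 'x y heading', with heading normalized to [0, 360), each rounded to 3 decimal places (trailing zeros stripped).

Executing turtle program step by step:
Start: pos=(0,0), heading=0, pen down
FD 8: (0,0) -> (8,0) [heading=0, draw]
PU: pen up
RT 90: heading 0 -> 270
FD 8: (8,0) -> (8,-8) [heading=270, move]
Final: pos=(8,-8), heading=270, 1 segment(s) drawn

Answer: 8 -8 270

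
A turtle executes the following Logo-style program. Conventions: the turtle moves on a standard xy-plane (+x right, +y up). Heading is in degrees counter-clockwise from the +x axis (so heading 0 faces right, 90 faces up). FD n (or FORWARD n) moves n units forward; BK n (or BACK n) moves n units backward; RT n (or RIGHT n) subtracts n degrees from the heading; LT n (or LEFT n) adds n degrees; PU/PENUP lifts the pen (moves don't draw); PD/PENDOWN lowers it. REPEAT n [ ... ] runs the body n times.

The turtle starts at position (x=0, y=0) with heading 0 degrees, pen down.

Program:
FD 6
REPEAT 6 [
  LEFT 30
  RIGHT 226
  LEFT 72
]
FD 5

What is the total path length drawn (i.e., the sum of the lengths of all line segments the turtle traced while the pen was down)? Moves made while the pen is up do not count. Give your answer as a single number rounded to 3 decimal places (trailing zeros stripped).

Answer: 11

Derivation:
Executing turtle program step by step:
Start: pos=(0,0), heading=0, pen down
FD 6: (0,0) -> (6,0) [heading=0, draw]
REPEAT 6 [
  -- iteration 1/6 --
  LT 30: heading 0 -> 30
  RT 226: heading 30 -> 164
  LT 72: heading 164 -> 236
  -- iteration 2/6 --
  LT 30: heading 236 -> 266
  RT 226: heading 266 -> 40
  LT 72: heading 40 -> 112
  -- iteration 3/6 --
  LT 30: heading 112 -> 142
  RT 226: heading 142 -> 276
  LT 72: heading 276 -> 348
  -- iteration 4/6 --
  LT 30: heading 348 -> 18
  RT 226: heading 18 -> 152
  LT 72: heading 152 -> 224
  -- iteration 5/6 --
  LT 30: heading 224 -> 254
  RT 226: heading 254 -> 28
  LT 72: heading 28 -> 100
  -- iteration 6/6 --
  LT 30: heading 100 -> 130
  RT 226: heading 130 -> 264
  LT 72: heading 264 -> 336
]
FD 5: (6,0) -> (10.568,-2.034) [heading=336, draw]
Final: pos=(10.568,-2.034), heading=336, 2 segment(s) drawn

Segment lengths:
  seg 1: (0,0) -> (6,0), length = 6
  seg 2: (6,0) -> (10.568,-2.034), length = 5
Total = 11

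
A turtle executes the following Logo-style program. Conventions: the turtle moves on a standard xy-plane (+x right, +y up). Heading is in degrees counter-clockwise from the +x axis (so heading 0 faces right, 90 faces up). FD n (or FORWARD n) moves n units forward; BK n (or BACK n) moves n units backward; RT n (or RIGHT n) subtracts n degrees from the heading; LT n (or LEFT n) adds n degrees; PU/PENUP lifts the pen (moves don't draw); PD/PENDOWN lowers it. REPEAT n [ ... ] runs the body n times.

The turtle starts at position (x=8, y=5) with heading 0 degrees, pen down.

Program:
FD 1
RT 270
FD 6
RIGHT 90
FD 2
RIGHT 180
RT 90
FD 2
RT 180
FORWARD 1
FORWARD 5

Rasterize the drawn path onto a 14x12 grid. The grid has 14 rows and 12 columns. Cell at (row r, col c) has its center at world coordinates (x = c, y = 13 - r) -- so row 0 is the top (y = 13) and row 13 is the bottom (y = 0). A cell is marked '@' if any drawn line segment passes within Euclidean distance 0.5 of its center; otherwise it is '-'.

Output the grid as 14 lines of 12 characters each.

Segment 0: (8,5) -> (9,5)
Segment 1: (9,5) -> (9,11)
Segment 2: (9,11) -> (11,11)
Segment 3: (11,11) -> (11,13)
Segment 4: (11,13) -> (11,12)
Segment 5: (11,12) -> (11,7)

Answer: -----------@
-----------@
---------@@@
---------@-@
---------@-@
---------@-@
---------@-@
---------@--
--------@@--
------------
------------
------------
------------
------------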